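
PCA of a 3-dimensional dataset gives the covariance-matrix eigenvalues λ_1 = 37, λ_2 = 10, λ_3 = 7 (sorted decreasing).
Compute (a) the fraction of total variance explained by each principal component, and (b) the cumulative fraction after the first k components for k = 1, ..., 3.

Step 1 — total variance = trace(Sigma) = Σ λ_i = 37 + 10 + 7 = 54.

Step 2 — fraction explained by component i = λ_i / Σ λ:
  PC1: 37/54 = 0.6852
  PC2: 10/54 = 0.1852
  PC3: 7/54 = 0.1296

Step 3 — cumulative fraction after k components = (λ_1 + ... + λ_k) / Σ λ:
  k = 1: 37/54 = 0.6852
  k = 2: (37 + 10)/54 = 47/54 = 0.8704
  k = 3: (37 + 10 + 7)/54 = 54/54 = 1

Summary (fraction, with percent):

explained: PC1 0.6852 (68.52%), PC2 0.1852 (18.52%), PC3 0.1296 (12.96%);  cumulative: 0.6852, 0.8704, 1


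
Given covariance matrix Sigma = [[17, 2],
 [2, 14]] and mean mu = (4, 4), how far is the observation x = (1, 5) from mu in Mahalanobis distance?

Step 1 — centre the observation: (x - mu) = (-3, 1).

Step 2 — invert Sigma. det(Sigma) = 17·14 - (2)² = 234.
  Sigma^{-1} = (1/det) · [[d, -b], [-b, a]] = [[0.0598, -0.0085],
 [-0.0085, 0.0726]].

Step 3 — form the quadratic (x - mu)^T · Sigma^{-1} · (x - mu):
  Sigma^{-1} · (x - mu) = (-0.188, 0.0983).
  (x - mu)^T · [Sigma^{-1} · (x - mu)] = (-3)·(-0.188) + (1)·(0.0983) = 0.6624.

Step 4 — take square root: d = √(0.6624) ≈ 0.8139.

d(x, mu) = √(0.6624) ≈ 0.8139


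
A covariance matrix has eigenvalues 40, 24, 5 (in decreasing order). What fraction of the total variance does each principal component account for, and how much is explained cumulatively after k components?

Step 1 — total variance = trace(Sigma) = Σ λ_i = 40 + 24 + 5 = 69.

Step 2 — fraction explained by component i = λ_i / Σ λ:
  PC1: 40/69 = 0.5797
  PC2: 24/69 = 0.3478
  PC3: 5/69 = 0.0725

Step 3 — cumulative fraction after k components = (λ_1 + ... + λ_k) / Σ λ:
  k = 1: 40/69 = 0.5797
  k = 2: (40 + 24)/69 = 64/69 = 0.9275
  k = 3: (40 + 24 + 5)/69 = 69/69 = 1

Summary (fraction, with percent):

explained: PC1 0.5797 (57.97%), PC2 0.3478 (34.78%), PC3 0.0725 (7.25%);  cumulative: 0.5797, 0.9275, 1


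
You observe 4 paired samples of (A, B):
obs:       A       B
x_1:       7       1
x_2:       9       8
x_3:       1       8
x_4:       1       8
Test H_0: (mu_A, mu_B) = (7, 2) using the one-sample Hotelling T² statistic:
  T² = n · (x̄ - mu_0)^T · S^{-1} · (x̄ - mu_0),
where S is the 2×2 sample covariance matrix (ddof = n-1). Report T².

Step 1 — sample mean vector:
  mean(A) = (7 + 9 + 1 + 1) / 4 = 18/4 = 4.5
  mean(B) = (1 + 8 + 8 + 8) / 4 = 25/4 = 6.25
  x̄ = (4.5, 6.25),  deviation x̄ - mu_0 = (4.5, 6.25) - (7, 2) = (-2.5, 4.25).

Step 2 — sample covariance matrix, S[i,j] = (1/(n-1)) · Σ_k (x_{k,i} - mean_i) · (x_{k,j} - mean_j), divisor n-1 = 3:
  S[A,A] = ((2.5)·(2.5) + (4.5)·(4.5) + (-3.5)·(-3.5) + (-3.5)·(-3.5)) / 3 = 51/3 = 17
  S[A,B] = ((2.5)·(-5.25) + (4.5)·(1.75) + (-3.5)·(1.75) + (-3.5)·(1.75)) / 3 = -17.5/3 = -5.8333
  S[B,B] = ((-5.25)·(-5.25) + (1.75)·(1.75) + (1.75)·(1.75) + (1.75)·(1.75)) / 3 = 36.75/3 = 12.25
  S = [[17, -5.8333],
 [-5.8333, 12.25]].

Step 3 — invert S. det(S) = 17·12.25 - (-5.8333)² = 174.2222.
  S^{-1} = (1/det) · [[d, -b], [-b, a]] = [[0.0703, 0.0335],
 [0.0335, 0.0976]].

Step 4 — quadratic form (x̄ - mu_0)^T · S^{-1} · (x̄ - mu_0):
  S^{-1} · (x̄ - mu_0) = (-0.0335, 0.331),
  (x̄ - mu_0)^T · [...] = (-2.5)·(-0.0335) + (4.25)·(0.331) = 1.4904.

Step 5 — scale by n: T² = 4 · 1.4904 = 5.9617.

T² ≈ 5.9617


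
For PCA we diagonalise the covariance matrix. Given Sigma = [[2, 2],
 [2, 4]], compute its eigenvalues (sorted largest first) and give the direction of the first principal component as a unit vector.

Step 1 — characteristic polynomial of 2×2 Sigma:
  det(Sigma - λI) = λ² - trace · λ + det = 0.
  trace = 2 + 4 = 6, det = 2·4 - (2)² = 4.
Step 2 — discriminant:
  Δ = trace² - 4·det = 36 - 16 = 20.
Step 3 — eigenvalues:
  λ = (trace ± √Δ)/2 = (6 ± 4.4721)/2,
  λ_1 = 5.2361,  λ_2 = 0.7639.

Step 4 — unit eigenvector for λ_1: solve (Sigma - λ_1 I)v = 0. First row:
  (2 - 5.2361)·v_x + (2)·v_y = 0, i.e. (-3.2361)·v_x + (2)·v_y = 0,
  so v ∝ (b, λ_1 - a) = (2, 3.2361) = u.
  ||u|| = √((2)² + (3.2361)²) = √(14.4721) ≈ 3.8042,
  v_1 = u/||u|| ≈ (0.5257, 0.8507) (||v_1|| = 1).

λ_1 = 5.2361,  λ_2 = 0.7639;  v_1 ≈ (0.5257, 0.8507)


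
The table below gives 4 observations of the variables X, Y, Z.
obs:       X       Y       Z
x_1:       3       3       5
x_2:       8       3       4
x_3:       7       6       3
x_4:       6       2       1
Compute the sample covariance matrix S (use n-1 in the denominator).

Step 1 — column means:
  mean(X) = (3 + 8 + 7 + 6) / 4 = 24/4 = 6
  mean(Y) = (3 + 3 + 6 + 2) / 4 = 14/4 = 3.5
  mean(Z) = (5 + 4 + 3 + 1) / 4 = 13/4 = 3.25

Step 2 — sample covariance S[i,j] = (1/(n-1)) · Σ_k (x_{k,i} - mean_i) · (x_{k,j} - mean_j), with n-1 = 3.
  S[X,X] = ((-3)·(-3) + (2)·(2) + (1)·(1) + (0)·(0)) / 3 = 14/3 = 4.6667
  S[X,Y] = ((-3)·(-0.5) + (2)·(-0.5) + (1)·(2.5) + (0)·(-1.5)) / 3 = 3/3 = 1
  S[X,Z] = ((-3)·(1.75) + (2)·(0.75) + (1)·(-0.25) + (0)·(-2.25)) / 3 = -4/3 = -1.3333
  S[Y,Y] = ((-0.5)·(-0.5) + (-0.5)·(-0.5) + (2.5)·(2.5) + (-1.5)·(-1.5)) / 3 = 9/3 = 3
  S[Y,Z] = ((-0.5)·(1.75) + (-0.5)·(0.75) + (2.5)·(-0.25) + (-1.5)·(-2.25)) / 3 = 1.5/3 = 0.5
  S[Z,Z] = ((1.75)·(1.75) + (0.75)·(0.75) + (-0.25)·(-0.25) + (-2.25)·(-2.25)) / 3 = 8.75/3 = 2.9167

S is symmetric (S[j,i] = S[i,j]). Assembling:

S = [[4.6667, 1, -1.3333],
 [1, 3, 0.5],
 [-1.3333, 0.5, 2.9167]]


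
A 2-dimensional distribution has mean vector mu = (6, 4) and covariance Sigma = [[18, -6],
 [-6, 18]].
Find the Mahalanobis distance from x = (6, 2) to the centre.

Step 1 — centre the observation: (x - mu) = (0, -2).

Step 2 — invert Sigma. det(Sigma) = 18·18 - (-6)² = 288.
  Sigma^{-1} = (1/det) · [[d, -b], [-b, a]] = [[0.0625, 0.0208],
 [0.0208, 0.0625]].

Step 3 — form the quadratic (x - mu)^T · Sigma^{-1} · (x - mu):
  Sigma^{-1} · (x - mu) = (-0.0417, -0.125).
  (x - mu)^T · [Sigma^{-1} · (x - mu)] = (0)·(-0.0417) + (-2)·(-0.125) = 0.25.

Step 4 — take square root: d = √(0.25) ≈ 0.5.

d(x, mu) = √(0.25) ≈ 0.5


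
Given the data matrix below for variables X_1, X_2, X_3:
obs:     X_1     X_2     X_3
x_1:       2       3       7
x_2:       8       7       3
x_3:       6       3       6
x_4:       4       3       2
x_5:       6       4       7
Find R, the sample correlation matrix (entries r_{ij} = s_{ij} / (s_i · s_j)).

Step 1 — column means:
  mean(X_1) = (2 + 8 + 6 + 4 + 6) / 5 = 26/5 = 5.2
  mean(X_2) = (3 + 7 + 3 + 3 + 4) / 5 = 20/5 = 4
  mean(X_3) = (7 + 3 + 6 + 2 + 7) / 5 = 25/5 = 5

Step 2 — sample variances and covariances s[i,j] = (1/(n-1)) · Σ_k (x_{k,i} - mean_i) · (x_{k,j} - mean_j), with n-1 = 4:
  s[X_1,X_1] = ((-3.2)·(-3.2) + (2.8)·(2.8) + (0.8)·(0.8) + (-1.2)·(-1.2) + (0.8)·(0.8)) / 4 = 20.8/4 = 5.2
  s[X_1,X_2] = ((-3.2)·(-1) + (2.8)·(3) + (0.8)·(-1) + (-1.2)·(-1) + (0.8)·(0)) / 4 = 12/4 = 3
  s[X_1,X_3] = ((-3.2)·(2) + (2.8)·(-2) + (0.8)·(1) + (-1.2)·(-3) + (0.8)·(2)) / 4 = -6/4 = -1.5
  s[X_2,X_2] = ((-1)·(-1) + (3)·(3) + (-1)·(-1) + (-1)·(-1) + (0)·(0)) / 4 = 12/4 = 3
  s[X_2,X_3] = ((-1)·(2) + (3)·(-2) + (-1)·(1) + (-1)·(-3) + (0)·(2)) / 4 = -6/4 = -1.5
  s[X_3,X_3] = ((2)·(2) + (-2)·(-2) + (1)·(1) + (-3)·(-3) + (2)·(2)) / 4 = 22/4 = 5.5
  Sample standard deviations s_i = √(s[i,i]):
  s(X_1) = √(5.2) = 2.2804
  s(X_2) = √(3) = 1.7321
  s(X_3) = √(5.5) = 2.3452

Step 3 — r_{ij} = s_{ij} / (s_i · s_j):
  r[X_1,X_1] = 1 (diagonal).
  r[X_1,X_2] = 3 / (2.2804 · 1.7321) = 3 / 3.9497 = 0.7596
  r[X_1,X_3] = -1.5 / (2.2804 · 2.3452) = -1.5 / 5.3479 = -0.2805
  r[X_2,X_2] = 1 (diagonal).
  r[X_2,X_3] = -1.5 / (1.7321 · 2.3452) = -1.5 / 4.062 = -0.3693
  r[X_3,X_3] = 1 (diagonal).

R is symmetric with unit diagonal. Assembling:

R = [[1, 0.7596, -0.2805],
 [0.7596, 1, -0.3693],
 [-0.2805, -0.3693, 1]]


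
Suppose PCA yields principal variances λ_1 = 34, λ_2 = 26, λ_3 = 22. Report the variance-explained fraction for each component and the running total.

Step 1 — total variance = trace(Sigma) = Σ λ_i = 34 + 26 + 22 = 82.

Step 2 — fraction explained by component i = λ_i / Σ λ:
  PC1: 34/82 = 0.4146
  PC2: 26/82 = 0.3171
  PC3: 22/82 = 0.2683

Step 3 — cumulative fraction after k components = (λ_1 + ... + λ_k) / Σ λ:
  k = 1: 34/82 = 0.4146
  k = 2: (34 + 26)/82 = 60/82 = 0.7317
  k = 3: (34 + 26 + 22)/82 = 82/82 = 1

Summary (fraction, with percent):

explained: PC1 0.4146 (41.46%), PC2 0.3171 (31.71%), PC3 0.2683 (26.83%);  cumulative: 0.4146, 0.7317, 1


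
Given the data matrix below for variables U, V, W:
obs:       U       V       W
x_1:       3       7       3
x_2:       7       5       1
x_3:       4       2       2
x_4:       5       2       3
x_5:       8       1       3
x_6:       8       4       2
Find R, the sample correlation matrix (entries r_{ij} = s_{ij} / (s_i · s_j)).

Step 1 — column means:
  mean(U) = (3 + 7 + 4 + 5 + 8 + 8) / 6 = 35/6 = 5.8333
  mean(V) = (7 + 5 + 2 + 2 + 1 + 4) / 6 = 21/6 = 3.5
  mean(W) = (3 + 1 + 2 + 3 + 3 + 2) / 6 = 14/6 = 2.3333

Step 2 — sample variances and covariances s[i,j] = (1/(n-1)) · Σ_k (x_{k,i} - mean_i) · (x_{k,j} - mean_j), with n-1 = 5:
  s[U,U] = ((-2.8333)·(-2.8333) + (1.1667)·(1.1667) + (-1.8333)·(-1.8333) + (-0.8333)·(-0.8333) + (2.1667)·(2.1667) + (2.1667)·(2.1667)) / 5 = 22.8333/5 = 4.5667
  s[U,V] = ((-2.8333)·(3.5) + (1.1667)·(1.5) + (-1.8333)·(-1.5) + (-0.8333)·(-1.5) + (2.1667)·(-2.5) + (2.1667)·(0.5)) / 5 = -8.5/5 = -1.7
  s[U,W] = ((-2.8333)·(0.6667) + (1.1667)·(-1.3333) + (-1.8333)·(-0.3333) + (-0.8333)·(0.6667) + (2.1667)·(0.6667) + (2.1667)·(-0.3333)) / 5 = -2.6667/5 = -0.5333
  s[V,V] = ((3.5)·(3.5) + (1.5)·(1.5) + (-1.5)·(-1.5) + (-1.5)·(-1.5) + (-2.5)·(-2.5) + (0.5)·(0.5)) / 5 = 25.5/5 = 5.1
  s[V,W] = ((3.5)·(0.6667) + (1.5)·(-1.3333) + (-1.5)·(-0.3333) + (-1.5)·(0.6667) + (-2.5)·(0.6667) + (0.5)·(-0.3333)) / 5 = -2/5 = -0.4
  s[W,W] = ((0.6667)·(0.6667) + (-1.3333)·(-1.3333) + (-0.3333)·(-0.3333) + (0.6667)·(0.6667) + (0.6667)·(0.6667) + (-0.3333)·(-0.3333)) / 5 = 3.3333/5 = 0.6667
  Sample standard deviations s_i = √(s[i,i]):
  s(U) = √(4.5667) = 2.137
  s(V) = √(5.1) = 2.2583
  s(W) = √(0.6667) = 0.8165

Step 3 — r_{ij} = s_{ij} / (s_i · s_j):
  r[U,U] = 1 (diagonal).
  r[U,V] = -1.7 / (2.137 · 2.2583) = -1.7 / 4.826 = -0.3523
  r[U,W] = -0.5333 / (2.137 · 0.8165) = -0.5333 / 1.7448 = -0.3057
  r[V,V] = 1 (diagonal).
  r[V,W] = -0.4 / (2.2583 · 0.8165) = -0.4 / 1.8439 = -0.2169
  r[W,W] = 1 (diagonal).

R is symmetric with unit diagonal. Assembling:

R = [[1, -0.3523, -0.3057],
 [-0.3523, 1, -0.2169],
 [-0.3057, -0.2169, 1]]


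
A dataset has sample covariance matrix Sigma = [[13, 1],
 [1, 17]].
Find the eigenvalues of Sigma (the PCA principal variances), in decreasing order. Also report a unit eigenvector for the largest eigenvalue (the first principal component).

Step 1 — characteristic polynomial of 2×2 Sigma:
  det(Sigma - λI) = λ² - trace · λ + det = 0.
  trace = 13 + 17 = 30, det = 13·17 - (1)² = 220.
Step 2 — discriminant:
  Δ = trace² - 4·det = 900 - 880 = 20.
Step 3 — eigenvalues:
  λ = (trace ± √Δ)/2 = (30 ± 4.4721)/2,
  λ_1 = 17.2361,  λ_2 = 12.7639.

Step 4 — unit eigenvector for λ_1: solve (Sigma - λ_1 I)v = 0. First row:
  (13 - 17.2361)·v_x + (1)·v_y = 0, i.e. (-4.2361)·v_x + (1)·v_y = 0,
  so v ∝ (b, λ_1 - a) = (1, 4.2361) = u.
  ||u|| = √((1)² + (4.2361)²) = √(18.9443) ≈ 4.3525,
  v_1 = u/||u|| ≈ (0.2298, 0.9732) (||v_1|| = 1).

λ_1 = 17.2361,  λ_2 = 12.7639;  v_1 ≈ (0.2298, 0.9732)


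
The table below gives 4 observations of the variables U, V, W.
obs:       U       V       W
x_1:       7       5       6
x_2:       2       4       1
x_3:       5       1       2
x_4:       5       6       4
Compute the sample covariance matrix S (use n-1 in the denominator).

Step 1 — column means:
  mean(U) = (7 + 2 + 5 + 5) / 4 = 19/4 = 4.75
  mean(V) = (5 + 4 + 1 + 6) / 4 = 16/4 = 4
  mean(W) = (6 + 1 + 2 + 4) / 4 = 13/4 = 3.25

Step 2 — sample covariance S[i,j] = (1/(n-1)) · Σ_k (x_{k,i} - mean_i) · (x_{k,j} - mean_j), with n-1 = 3.
  S[U,U] = ((2.25)·(2.25) + (-2.75)·(-2.75) + (0.25)·(0.25) + (0.25)·(0.25)) / 3 = 12.75/3 = 4.25
  S[U,V] = ((2.25)·(1) + (-2.75)·(0) + (0.25)·(-3) + (0.25)·(2)) / 3 = 2/3 = 0.6667
  S[U,W] = ((2.25)·(2.75) + (-2.75)·(-2.25) + (0.25)·(-1.25) + (0.25)·(0.75)) / 3 = 12.25/3 = 4.0833
  S[V,V] = ((1)·(1) + (0)·(0) + (-3)·(-3) + (2)·(2)) / 3 = 14/3 = 4.6667
  S[V,W] = ((1)·(2.75) + (0)·(-2.25) + (-3)·(-1.25) + (2)·(0.75)) / 3 = 8/3 = 2.6667
  S[W,W] = ((2.75)·(2.75) + (-2.25)·(-2.25) + (-1.25)·(-1.25) + (0.75)·(0.75)) / 3 = 14.75/3 = 4.9167

S is symmetric (S[j,i] = S[i,j]). Assembling:

S = [[4.25, 0.6667, 4.0833],
 [0.6667, 4.6667, 2.6667],
 [4.0833, 2.6667, 4.9167]]


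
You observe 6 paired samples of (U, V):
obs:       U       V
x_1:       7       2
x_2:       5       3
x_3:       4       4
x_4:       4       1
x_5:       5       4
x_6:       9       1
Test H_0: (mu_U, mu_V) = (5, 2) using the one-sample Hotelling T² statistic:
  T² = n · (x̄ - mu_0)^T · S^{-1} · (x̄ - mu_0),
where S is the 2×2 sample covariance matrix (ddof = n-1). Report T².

Step 1 — sample mean vector:
  mean(U) = (7 + 5 + 4 + 4 + 5 + 9) / 6 = 34/6 = 5.6667
  mean(V) = (2 + 3 + 4 + 1 + 4 + 1) / 6 = 15/6 = 2.5
  x̄ = (5.6667, 2.5),  deviation x̄ - mu_0 = (5.6667, 2.5) - (5, 2) = (0.6667, 0.5).

Step 2 — sample covariance matrix, S[i,j] = (1/(n-1)) · Σ_k (x_{k,i} - mean_i) · (x_{k,j} - mean_j), divisor n-1 = 5:
  S[U,U] = ((1.3333)·(1.3333) + (-0.6667)·(-0.6667) + (-1.6667)·(-1.6667) + (-1.6667)·(-1.6667) + (-0.6667)·(-0.6667) + (3.3333)·(3.3333)) / 5 = 19.3333/5 = 3.8667
  S[U,V] = ((1.3333)·(-0.5) + (-0.6667)·(0.5) + (-1.6667)·(1.5) + (-1.6667)·(-1.5) + (-0.6667)·(1.5) + (3.3333)·(-1.5)) / 5 = -7/5 = -1.4
  S[V,V] = ((-0.5)·(-0.5) + (0.5)·(0.5) + (1.5)·(1.5) + (-1.5)·(-1.5) + (1.5)·(1.5) + (-1.5)·(-1.5)) / 5 = 9.5/5 = 1.9
  S = [[3.8667, -1.4],
 [-1.4, 1.9]].

Step 3 — invert S. det(S) = 3.8667·1.9 - (-1.4)² = 5.3867.
  S^{-1} = (1/det) · [[d, -b], [-b, a]] = [[0.3527, 0.2599],
 [0.2599, 0.7178]].

Step 4 — quadratic form (x̄ - mu_0)^T · S^{-1} · (x̄ - mu_0):
  S^{-1} · (x̄ - mu_0) = (0.3651, 0.5322),
  (x̄ - mu_0)^T · [...] = (0.6667)·(0.3651) + (0.5)·(0.5322) = 0.5095.

Step 5 — scale by n: T² = 6 · 0.5095 = 3.0569.

T² ≈ 3.0569


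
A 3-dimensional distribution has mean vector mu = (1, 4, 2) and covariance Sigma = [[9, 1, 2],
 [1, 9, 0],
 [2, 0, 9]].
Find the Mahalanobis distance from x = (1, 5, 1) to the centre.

Step 1 — centre the observation: (x - mu) = (0, 1, -1).

Step 2 — invert Sigma (cofactor / det for 3×3, or solve directly):
  Sigma^{-1} = [[0.1184, -0.0132, -0.0263],
 [-0.0132, 0.1126, 0.0029],
 [-0.0263, 0.0029, 0.117]].

Step 3 — form the quadratic (x - mu)^T · Sigma^{-1} · (x - mu):
  Sigma^{-1} · (x - mu) = (0.0132, 0.1096, -0.114).
  (x - mu)^T · [Sigma^{-1} · (x - mu)] = (0)·(0.0132) + (1)·(0.1096) + (-1)·(-0.114) = 0.2237.

Step 4 — take square root: d = √(0.2237) ≈ 0.473.

d(x, mu) = √(0.2237) ≈ 0.473


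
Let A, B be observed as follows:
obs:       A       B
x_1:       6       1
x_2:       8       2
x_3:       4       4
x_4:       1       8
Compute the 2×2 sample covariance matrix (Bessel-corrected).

Step 1 — column means:
  mean(A) = (6 + 8 + 4 + 1) / 4 = 19/4 = 4.75
  mean(B) = (1 + 2 + 4 + 8) / 4 = 15/4 = 3.75

Step 2 — sample covariance S[i,j] = (1/(n-1)) · Σ_k (x_{k,i} - mean_i) · (x_{k,j} - mean_j), with n-1 = 3.
  S[A,A] = ((1.25)·(1.25) + (3.25)·(3.25) + (-0.75)·(-0.75) + (-3.75)·(-3.75)) / 3 = 26.75/3 = 8.9167
  S[A,B] = ((1.25)·(-2.75) + (3.25)·(-1.75) + (-0.75)·(0.25) + (-3.75)·(4.25)) / 3 = -25.25/3 = -8.4167
  S[B,B] = ((-2.75)·(-2.75) + (-1.75)·(-1.75) + (0.25)·(0.25) + (4.25)·(4.25)) / 3 = 28.75/3 = 9.5833

S is symmetric (S[j,i] = S[i,j]). Assembling:

S = [[8.9167, -8.4167],
 [-8.4167, 9.5833]]


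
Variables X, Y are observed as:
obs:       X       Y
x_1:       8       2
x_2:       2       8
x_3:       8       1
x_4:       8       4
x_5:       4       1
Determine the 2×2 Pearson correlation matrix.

Step 1 — column means:
  mean(X) = (8 + 2 + 8 + 8 + 4) / 5 = 30/5 = 6
  mean(Y) = (2 + 8 + 1 + 4 + 1) / 5 = 16/5 = 3.2

Step 2 — sample variances and covariances s[i,j] = (1/(n-1)) · Σ_k (x_{k,i} - mean_i) · (x_{k,j} - mean_j), with n-1 = 4:
  s[X,X] = ((2)·(2) + (-4)·(-4) + (2)·(2) + (2)·(2) + (-2)·(-2)) / 4 = 32/4 = 8
  s[X,Y] = ((2)·(-1.2) + (-4)·(4.8) + (2)·(-2.2) + (2)·(0.8) + (-2)·(-2.2)) / 4 = -20/4 = -5
  s[Y,Y] = ((-1.2)·(-1.2) + (4.8)·(4.8) + (-2.2)·(-2.2) + (0.8)·(0.8) + (-2.2)·(-2.2)) / 4 = 34.8/4 = 8.7
  Sample standard deviations s_i = √(s[i,i]):
  s(X) = √(8) = 2.8284
  s(Y) = √(8.7) = 2.9496

Step 3 — r_{ij} = s_{ij} / (s_i · s_j):
  r[X,X] = 1 (diagonal).
  r[X,Y] = -5 / (2.8284 · 2.9496) = -5 / 8.3427 = -0.5993
  r[Y,Y] = 1 (diagonal).

R is symmetric with unit diagonal. Assembling:

R = [[1, -0.5993],
 [-0.5993, 1]]


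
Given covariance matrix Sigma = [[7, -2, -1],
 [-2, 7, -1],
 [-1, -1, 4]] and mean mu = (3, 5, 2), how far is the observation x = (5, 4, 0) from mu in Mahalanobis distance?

Step 1 — centre the observation: (x - mu) = (2, -1, -2).

Step 2 — invert Sigma (cofactor / det for 3×3, or solve directly):
  Sigma^{-1} = [[0.1667, 0.0556, 0.0556],
 [0.0556, 0.1667, 0.0556],
 [0.0556, 0.0556, 0.2778]].

Step 3 — form the quadratic (x - mu)^T · Sigma^{-1} · (x - mu):
  Sigma^{-1} · (x - mu) = (0.1667, -0.1667, -0.5).
  (x - mu)^T · [Sigma^{-1} · (x - mu)] = (2)·(0.1667) + (-1)·(-0.1667) + (-2)·(-0.5) = 1.5.

Step 4 — take square root: d = √(1.5) ≈ 1.2247.

d(x, mu) = √(1.5) ≈ 1.2247


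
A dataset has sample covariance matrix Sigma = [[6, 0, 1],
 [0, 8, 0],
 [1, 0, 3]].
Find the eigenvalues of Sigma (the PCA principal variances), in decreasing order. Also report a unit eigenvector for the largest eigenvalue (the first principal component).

Step 1 — characteristic polynomial p(λ) = det(λI - Sigma) = λ³ - tr·λ² + c_1·λ - det, where tr = trace, c_1 = sum of the principal 2×2 minors, det = det(Sigma):
  tr = 6 + 8 + 3 = 17,
  c_1 = (6·8 - (0)²) + (6·3 - (1)²) + (8·3 - (0)²) = 48 + 17 + 24 = 89,
  det = 6·(8·3 - (0)²) - (0)·((0)·3 - (0)·(1)) + (1)·((0)·(0) - 8·(1)) = 6·(24) - (0)·(0) + (1)·(-8) = 136.
  So p(λ) = λ³ - 17λ² + 89λ - 136.
Step 2 — look for an integer root (rational root theorem: any rational root is an integer divisor of 136). Testing λ = 8:
  p(8) = 512 - 1088 + 712 - 136 = 0  ✓
  Dividing out (λ - 8): p(λ) = (λ - 8)(λ² - 9λ + 17).
Step 3 — remaining eigenvalues from the quadratic λ² - 9λ + 17 = 0:
  Δ = 9² - 4·17 = 81 - 68 = 13,  λ = (9 ± √13)/2 = (9 ± 3.6056)/2 ≈ 6.3028 or 2.6972.
  Sorted: λ_1 = 8,  λ_2 = 6.3028,  λ_3 = 2.6972  (check: sum = 17 = tr ✓).

Step 4 — unit eigenvector for λ_1 = 8: v spans the null space of (Sigma - λ_1 I), whose rows are
  r_1 = (-2, 0, 1),  r_2 = (0, 0, 0),  r_3 = (1, 0, -5).
  v is orthogonal to every row, so take v ∝ r_1 × r_3 = ((0)·(-5) - (1)·(0), (1)·(1) - (-2)·(-5), (-2)·(0) - (0)·(1)) = (0, -9, 0).
  Rescale (divide by 9; multiply by -1 so the first nonzero entry is positive): u = (0, 1, 0).
  ||u|| = √((0)² + (1)² + (0)²) = √(1) = 1,  v_1 = u/||u|| ≈ (0, 1, 0) (||v_1|| = 1).

λ_1 = 8,  λ_2 = 6.3028,  λ_3 = 2.6972;  v_1 ≈ (0, 1, 0)


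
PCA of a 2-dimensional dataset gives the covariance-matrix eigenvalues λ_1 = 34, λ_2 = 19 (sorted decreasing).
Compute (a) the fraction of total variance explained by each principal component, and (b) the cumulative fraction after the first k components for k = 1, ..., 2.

Step 1 — total variance = trace(Sigma) = Σ λ_i = 34 + 19 = 53.

Step 2 — fraction explained by component i = λ_i / Σ λ:
  PC1: 34/53 = 0.6415
  PC2: 19/53 = 0.3585

Step 3 — cumulative fraction after k components = (λ_1 + ... + λ_k) / Σ λ:
  k = 1: 34/53 = 0.6415
  k = 2: (34 + 19)/53 = 53/53 = 1

Summary (fraction, with percent):

explained: PC1 0.6415 (64.15%), PC2 0.3585 (35.85%);  cumulative: 0.6415, 1


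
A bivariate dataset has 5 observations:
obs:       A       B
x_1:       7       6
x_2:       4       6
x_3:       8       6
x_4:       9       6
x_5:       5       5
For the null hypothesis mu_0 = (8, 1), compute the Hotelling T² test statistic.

Step 1 — sample mean vector:
  mean(A) = (7 + 4 + 8 + 9 + 5) / 5 = 33/5 = 6.6
  mean(B) = (6 + 6 + 6 + 6 + 5) / 5 = 29/5 = 5.8
  x̄ = (6.6, 5.8),  deviation x̄ - mu_0 = (6.6, 5.8) - (8, 1) = (-1.4, 4.8).

Step 2 — sample covariance matrix, S[i,j] = (1/(n-1)) · Σ_k (x_{k,i} - mean_i) · (x_{k,j} - mean_j), divisor n-1 = 4:
  S[A,A] = ((0.4)·(0.4) + (-2.6)·(-2.6) + (1.4)·(1.4) + (2.4)·(2.4) + (-1.6)·(-1.6)) / 4 = 17.2/4 = 4.3
  S[A,B] = ((0.4)·(0.2) + (-2.6)·(0.2) + (1.4)·(0.2) + (2.4)·(0.2) + (-1.6)·(-0.8)) / 4 = 1.6/4 = 0.4
  S[B,B] = ((0.2)·(0.2) + (0.2)·(0.2) + (0.2)·(0.2) + (0.2)·(0.2) + (-0.8)·(-0.8)) / 4 = 0.8/4 = 0.2
  S = [[4.3, 0.4],
 [0.4, 0.2]].

Step 3 — invert S. det(S) = 4.3·0.2 - (0.4)² = 0.7.
  S^{-1} = (1/det) · [[d, -b], [-b, a]] = [[0.2857, -0.5714],
 [-0.5714, 6.1429]].

Step 4 — quadratic form (x̄ - mu_0)^T · S^{-1} · (x̄ - mu_0):
  S^{-1} · (x̄ - mu_0) = (-3.1429, 30.2857),
  (x̄ - mu_0)^T · [...] = (-1.4)·(-3.1429) + (4.8)·(30.2857) = 149.7714.

Step 5 — scale by n: T² = 5 · 149.7714 = 748.8571.

T² ≈ 748.8571


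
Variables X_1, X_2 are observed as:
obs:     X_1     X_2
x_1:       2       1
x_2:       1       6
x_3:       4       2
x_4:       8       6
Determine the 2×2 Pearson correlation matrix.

Step 1 — column means:
  mean(X_1) = (2 + 1 + 4 + 8) / 4 = 15/4 = 3.75
  mean(X_2) = (1 + 6 + 2 + 6) / 4 = 15/4 = 3.75

Step 2 — sample variances and covariances s[i,j] = (1/(n-1)) · Σ_k (x_{k,i} - mean_i) · (x_{k,j} - mean_j), with n-1 = 3:
  s[X_1,X_1] = ((-1.75)·(-1.75) + (-2.75)·(-2.75) + (0.25)·(0.25) + (4.25)·(4.25)) / 3 = 28.75/3 = 9.5833
  s[X_1,X_2] = ((-1.75)·(-2.75) + (-2.75)·(2.25) + (0.25)·(-1.75) + (4.25)·(2.25)) / 3 = 7.75/3 = 2.5833
  s[X_2,X_2] = ((-2.75)·(-2.75) + (2.25)·(2.25) + (-1.75)·(-1.75) + (2.25)·(2.25)) / 3 = 20.75/3 = 6.9167
  Sample standard deviations s_i = √(s[i,i]):
  s(X_1) = √(9.5833) = 3.0957
  s(X_2) = √(6.9167) = 2.63

Step 3 — r_{ij} = s_{ij} / (s_i · s_j):
  r[X_1,X_1] = 1 (diagonal).
  r[X_1,X_2] = 2.5833 / (3.0957 · 2.63) = 2.5833 / 8.1415 = 0.3173
  r[X_2,X_2] = 1 (diagonal).

R is symmetric with unit diagonal. Assembling:

R = [[1, 0.3173],
 [0.3173, 1]]


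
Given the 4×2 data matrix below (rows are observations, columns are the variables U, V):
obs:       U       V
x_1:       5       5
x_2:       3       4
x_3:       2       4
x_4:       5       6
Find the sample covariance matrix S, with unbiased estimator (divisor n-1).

Step 1 — column means:
  mean(U) = (5 + 3 + 2 + 5) / 4 = 15/4 = 3.75
  mean(V) = (5 + 4 + 4 + 6) / 4 = 19/4 = 4.75

Step 2 — sample covariance S[i,j] = (1/(n-1)) · Σ_k (x_{k,i} - mean_i) · (x_{k,j} - mean_j), with n-1 = 3.
  S[U,U] = ((1.25)·(1.25) + (-0.75)·(-0.75) + (-1.75)·(-1.75) + (1.25)·(1.25)) / 3 = 6.75/3 = 2.25
  S[U,V] = ((1.25)·(0.25) + (-0.75)·(-0.75) + (-1.75)·(-0.75) + (1.25)·(1.25)) / 3 = 3.75/3 = 1.25
  S[V,V] = ((0.25)·(0.25) + (-0.75)·(-0.75) + (-0.75)·(-0.75) + (1.25)·(1.25)) / 3 = 2.75/3 = 0.9167

S is symmetric (S[j,i] = S[i,j]). Assembling:

S = [[2.25, 1.25],
 [1.25, 0.9167]]


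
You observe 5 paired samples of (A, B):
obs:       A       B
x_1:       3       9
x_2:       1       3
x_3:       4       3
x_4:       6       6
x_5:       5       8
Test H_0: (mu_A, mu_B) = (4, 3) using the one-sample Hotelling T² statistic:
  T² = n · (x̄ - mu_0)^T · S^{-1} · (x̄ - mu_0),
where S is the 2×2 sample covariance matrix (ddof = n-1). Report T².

Step 1 — sample mean vector:
  mean(A) = (3 + 1 + 4 + 6 + 5) / 5 = 19/5 = 3.8
  mean(B) = (9 + 3 + 3 + 6 + 8) / 5 = 29/5 = 5.8
  x̄ = (3.8, 5.8),  deviation x̄ - mu_0 = (3.8, 5.8) - (4, 3) = (-0.2, 2.8).

Step 2 — sample covariance matrix, S[i,j] = (1/(n-1)) · Σ_k (x_{k,i} - mean_i) · (x_{k,j} - mean_j), divisor n-1 = 4:
  S[A,A] = ((-0.8)·(-0.8) + (-2.8)·(-2.8) + (0.2)·(0.2) + (2.2)·(2.2) + (1.2)·(1.2)) / 4 = 14.8/4 = 3.7
  S[A,B] = ((-0.8)·(3.2) + (-2.8)·(-2.8) + (0.2)·(-2.8) + (2.2)·(0.2) + (1.2)·(2.2)) / 4 = 7.8/4 = 1.95
  S[B,B] = ((3.2)·(3.2) + (-2.8)·(-2.8) + (-2.8)·(-2.8) + (0.2)·(0.2) + (2.2)·(2.2)) / 4 = 30.8/4 = 7.7
  S = [[3.7, 1.95],
 [1.95, 7.7]].

Step 3 — invert S. det(S) = 3.7·7.7 - (1.95)² = 24.6875.
  S^{-1} = (1/det) · [[d, -b], [-b, a]] = [[0.3119, -0.079],
 [-0.079, 0.1499]].

Step 4 — quadratic form (x̄ - mu_0)^T · S^{-1} · (x̄ - mu_0):
  S^{-1} · (x̄ - mu_0) = (-0.2835, 0.4354),
  (x̄ - mu_0)^T · [...] = (-0.2)·(-0.2835) + (2.8)·(0.4354) = 1.2759.

Step 5 — scale by n: T² = 5 · 1.2759 = 6.3797.

T² ≈ 6.3797


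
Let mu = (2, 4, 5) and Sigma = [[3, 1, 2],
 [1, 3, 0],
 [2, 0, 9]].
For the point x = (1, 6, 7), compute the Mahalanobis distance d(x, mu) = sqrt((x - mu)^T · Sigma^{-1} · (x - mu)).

Step 1 — centre the observation: (x - mu) = (-1, 2, 2).

Step 2 — invert Sigma (cofactor / det for 3×3, or solve directly):
  Sigma^{-1} = [[0.45, -0.15, -0.1],
 [-0.15, 0.3833, 0.0333],
 [-0.1, 0.0333, 0.1333]].

Step 3 — form the quadratic (x - mu)^T · Sigma^{-1} · (x - mu):
  Sigma^{-1} · (x - mu) = (-0.95, 0.9833, 0.4333).
  (x - mu)^T · [Sigma^{-1} · (x - mu)] = (-1)·(-0.95) + (2)·(0.9833) + (2)·(0.4333) = 3.7833.

Step 4 — take square root: d = √(3.7833) ≈ 1.9451.

d(x, mu) = √(3.7833) ≈ 1.9451


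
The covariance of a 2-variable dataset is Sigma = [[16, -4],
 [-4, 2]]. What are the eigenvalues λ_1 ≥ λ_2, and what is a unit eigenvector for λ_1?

Step 1 — characteristic polynomial of 2×2 Sigma:
  det(Sigma - λI) = λ² - trace · λ + det = 0.
  trace = 16 + 2 = 18, det = 16·2 - (-4)² = 16.
Step 2 — discriminant:
  Δ = trace² - 4·det = 324 - 64 = 260.
Step 3 — eigenvalues:
  λ = (trace ± √Δ)/2 = (18 ± 16.1245)/2,
  λ_1 = 17.0623,  λ_2 = 0.9377.

Step 4 — unit eigenvector for λ_1: solve (Sigma - λ_1 I)v = 0. First row:
  (16 - 17.0623)·v_x + (-4)·v_y = 0, i.e. (-1.0623)·v_x + (-4)·v_y = 0,
  so v ∝ (b, λ_1 - a) = (-4, 1.0623); multiply by -1 so the first entry is positive: u = (4, -1.0623).
  ||u|| = √((4)² + (-1.0623)²) = √(17.1284) ≈ 4.1386,
  v_1 = u/||u|| ≈ (0.9665, -0.2567) (||v_1|| = 1).

λ_1 = 17.0623,  λ_2 = 0.9377;  v_1 ≈ (0.9665, -0.2567)


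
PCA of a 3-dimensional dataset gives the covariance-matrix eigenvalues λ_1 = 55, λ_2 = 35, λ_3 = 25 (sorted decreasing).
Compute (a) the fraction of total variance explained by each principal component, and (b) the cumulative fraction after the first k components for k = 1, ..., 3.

Step 1 — total variance = trace(Sigma) = Σ λ_i = 55 + 35 + 25 = 115.

Step 2 — fraction explained by component i = λ_i / Σ λ:
  PC1: 55/115 = 0.4783
  PC2: 35/115 = 0.3043
  PC3: 25/115 = 0.2174

Step 3 — cumulative fraction after k components = (λ_1 + ... + λ_k) / Σ λ:
  k = 1: 55/115 = 0.4783
  k = 2: (55 + 35)/115 = 90/115 = 0.7826
  k = 3: (55 + 35 + 25)/115 = 115/115 = 1

Summary (fraction, with percent):

explained: PC1 0.4783 (47.83%), PC2 0.3043 (30.43%), PC3 0.2174 (21.74%);  cumulative: 0.4783, 0.7826, 1


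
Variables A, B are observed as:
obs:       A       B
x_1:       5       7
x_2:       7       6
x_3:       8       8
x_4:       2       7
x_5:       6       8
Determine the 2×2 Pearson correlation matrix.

Step 1 — column means:
  mean(A) = (5 + 7 + 8 + 2 + 6) / 5 = 28/5 = 5.6
  mean(B) = (7 + 6 + 8 + 7 + 8) / 5 = 36/5 = 7.2

Step 2 — sample variances and covariances s[i,j] = (1/(n-1)) · Σ_k (x_{k,i} - mean_i) · (x_{k,j} - mean_j), with n-1 = 4:
  s[A,A] = ((-0.6)·(-0.6) + (1.4)·(1.4) + (2.4)·(2.4) + (-3.6)·(-3.6) + (0.4)·(0.4)) / 4 = 21.2/4 = 5.3
  s[A,B] = ((-0.6)·(-0.2) + (1.4)·(-1.2) + (2.4)·(0.8) + (-3.6)·(-0.2) + (0.4)·(0.8)) / 4 = 1.4/4 = 0.35
  s[B,B] = ((-0.2)·(-0.2) + (-1.2)·(-1.2) + (0.8)·(0.8) + (-0.2)·(-0.2) + (0.8)·(0.8)) / 4 = 2.8/4 = 0.7
  Sample standard deviations s_i = √(s[i,i]):
  s(A) = √(5.3) = 2.3022
  s(B) = √(0.7) = 0.8367

Step 3 — r_{ij} = s_{ij} / (s_i · s_j):
  r[A,A] = 1 (diagonal).
  r[A,B] = 0.35 / (2.3022 · 0.8367) = 0.35 / 1.9261 = 0.1817
  r[B,B] = 1 (diagonal).

R is symmetric with unit diagonal. Assembling:

R = [[1, 0.1817],
 [0.1817, 1]]


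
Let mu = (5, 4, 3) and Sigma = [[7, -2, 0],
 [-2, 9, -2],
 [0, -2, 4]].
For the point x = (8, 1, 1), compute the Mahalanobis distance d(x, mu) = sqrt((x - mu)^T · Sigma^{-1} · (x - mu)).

Step 1 — centre the observation: (x - mu) = (3, -3, -2).

Step 2 — invert Sigma (cofactor / det for 3×3, or solve directly):
  Sigma^{-1} = [[0.1538, 0.0385, 0.0192],
 [0.0385, 0.1346, 0.0673],
 [0.0192, 0.0673, 0.2837]].

Step 3 — form the quadratic (x - mu)^T · Sigma^{-1} · (x - mu):
  Sigma^{-1} · (x - mu) = (0.3077, -0.4231, -0.7115).
  (x - mu)^T · [Sigma^{-1} · (x - mu)] = (3)·(0.3077) + (-3)·(-0.4231) + (-2)·(-0.7115) = 3.6154.

Step 4 — take square root: d = √(3.6154) ≈ 1.9014.

d(x, mu) = √(3.6154) ≈ 1.9014


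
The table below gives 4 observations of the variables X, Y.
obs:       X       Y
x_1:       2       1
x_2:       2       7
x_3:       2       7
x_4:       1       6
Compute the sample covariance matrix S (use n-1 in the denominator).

Step 1 — column means:
  mean(X) = (2 + 2 + 2 + 1) / 4 = 7/4 = 1.75
  mean(Y) = (1 + 7 + 7 + 6) / 4 = 21/4 = 5.25

Step 2 — sample covariance S[i,j] = (1/(n-1)) · Σ_k (x_{k,i} - mean_i) · (x_{k,j} - mean_j), with n-1 = 3.
  S[X,X] = ((0.25)·(0.25) + (0.25)·(0.25) + (0.25)·(0.25) + (-0.75)·(-0.75)) / 3 = 0.75/3 = 0.25
  S[X,Y] = ((0.25)·(-4.25) + (0.25)·(1.75) + (0.25)·(1.75) + (-0.75)·(0.75)) / 3 = -0.75/3 = -0.25
  S[Y,Y] = ((-4.25)·(-4.25) + (1.75)·(1.75) + (1.75)·(1.75) + (0.75)·(0.75)) / 3 = 24.75/3 = 8.25

S is symmetric (S[j,i] = S[i,j]). Assembling:

S = [[0.25, -0.25],
 [-0.25, 8.25]]


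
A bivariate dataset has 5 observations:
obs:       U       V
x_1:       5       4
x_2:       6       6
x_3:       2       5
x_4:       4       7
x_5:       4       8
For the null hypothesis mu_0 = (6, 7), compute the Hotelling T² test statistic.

Step 1 — sample mean vector:
  mean(U) = (5 + 6 + 2 + 4 + 4) / 5 = 21/5 = 4.2
  mean(V) = (4 + 6 + 5 + 7 + 8) / 5 = 30/5 = 6
  x̄ = (4.2, 6),  deviation x̄ - mu_0 = (4.2, 6) - (6, 7) = (-1.8, -1).

Step 2 — sample covariance matrix, S[i,j] = (1/(n-1)) · Σ_k (x_{k,i} - mean_i) · (x_{k,j} - mean_j), divisor n-1 = 4:
  S[U,U] = ((0.8)·(0.8) + (1.8)·(1.8) + (-2.2)·(-2.2) + (-0.2)·(-0.2) + (-0.2)·(-0.2)) / 4 = 8.8/4 = 2.2
  S[U,V] = ((0.8)·(-2) + (1.8)·(0) + (-2.2)·(-1) + (-0.2)·(1) + (-0.2)·(2)) / 4 = 0/4 = 0
  S[V,V] = ((-2)·(-2) + (0)·(0) + (-1)·(-1) + (1)·(1) + (2)·(2)) / 4 = 10/4 = 2.5
  S = [[2.2, 0],
 [0, 2.5]].

Step 3 — invert S. det(S) = 2.2·2.5 - (0)² = 5.5.
  S^{-1} = (1/det) · [[d, -b], [-b, a]] = [[0.4545, 0],
 [0, 0.4]].

Step 4 — quadratic form (x̄ - mu_0)^T · S^{-1} · (x̄ - mu_0):
  S^{-1} · (x̄ - mu_0) = (-0.8182, -0.4),
  (x̄ - mu_0)^T · [...] = (-1.8)·(-0.8182) + (-1)·(-0.4) = 1.8727.

Step 5 — scale by n: T² = 5 · 1.8727 = 9.3636.

T² ≈ 9.3636


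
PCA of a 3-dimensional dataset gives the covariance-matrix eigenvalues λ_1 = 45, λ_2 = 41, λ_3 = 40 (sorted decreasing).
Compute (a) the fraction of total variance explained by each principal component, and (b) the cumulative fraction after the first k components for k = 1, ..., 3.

Step 1 — total variance = trace(Sigma) = Σ λ_i = 45 + 41 + 40 = 126.

Step 2 — fraction explained by component i = λ_i / Σ λ:
  PC1: 45/126 = 0.3571
  PC2: 41/126 = 0.3254
  PC3: 40/126 = 0.3175

Step 3 — cumulative fraction after k components = (λ_1 + ... + λ_k) / Σ λ:
  k = 1: 45/126 = 0.3571
  k = 2: (45 + 41)/126 = 86/126 = 0.6825
  k = 3: (45 + 41 + 40)/126 = 126/126 = 1

Summary (fraction, with percent):

explained: PC1 0.3571 (35.71%), PC2 0.3254 (32.54%), PC3 0.3175 (31.75%);  cumulative: 0.3571, 0.6825, 1


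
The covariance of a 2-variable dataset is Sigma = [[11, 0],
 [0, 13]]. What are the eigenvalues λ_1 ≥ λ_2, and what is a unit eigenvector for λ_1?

Step 1 — characteristic polynomial of 2×2 Sigma:
  det(Sigma - λI) = λ² - trace · λ + det = 0.
  trace = 11 + 13 = 24, det = 11·13 - (0)² = 143.
Step 2 — discriminant:
  Δ = trace² - 4·det = 576 - 572 = 4.
Step 3 — eigenvalues:
  λ = (trace ± √Δ)/2 = (24 ± 2)/2,
  λ_1 = 13,  λ_2 = 11.

Step 4 — unit eigenvector for λ_1: Sigma is diagonal, so its eigenvectors are the coordinate axes. λ_1 = 13 is the diagonal entry on the second coordinate axis, hence
  v_1 = (0, 1) (||v_1|| = 1).

λ_1 = 13,  λ_2 = 11;  v_1 ≈ (0, 1)


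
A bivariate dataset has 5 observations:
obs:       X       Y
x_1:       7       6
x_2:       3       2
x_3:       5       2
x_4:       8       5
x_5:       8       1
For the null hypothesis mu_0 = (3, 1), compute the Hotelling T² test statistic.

Step 1 — sample mean vector:
  mean(X) = (7 + 3 + 5 + 8 + 8) / 5 = 31/5 = 6.2
  mean(Y) = (6 + 2 + 2 + 5 + 1) / 5 = 16/5 = 3.2
  x̄ = (6.2, 3.2),  deviation x̄ - mu_0 = (6.2, 3.2) - (3, 1) = (3.2, 2.2).

Step 2 — sample covariance matrix, S[i,j] = (1/(n-1)) · Σ_k (x_{k,i} - mean_i) · (x_{k,j} - mean_j), divisor n-1 = 4:
  S[X,X] = ((0.8)·(0.8) + (-3.2)·(-3.2) + (-1.2)·(-1.2) + (1.8)·(1.8) + (1.8)·(1.8)) / 4 = 18.8/4 = 4.7
  S[X,Y] = ((0.8)·(2.8) + (-3.2)·(-1.2) + (-1.2)·(-1.2) + (1.8)·(1.8) + (1.8)·(-2.2)) / 4 = 6.8/4 = 1.7
  S[Y,Y] = ((2.8)·(2.8) + (-1.2)·(-1.2) + (-1.2)·(-1.2) + (1.8)·(1.8) + (-2.2)·(-2.2)) / 4 = 18.8/4 = 4.7
  S = [[4.7, 1.7],
 [1.7, 4.7]].

Step 3 — invert S. det(S) = 4.7·4.7 - (1.7)² = 19.2.
  S^{-1} = (1/det) · [[d, -b], [-b, a]] = [[0.2448, -0.0885],
 [-0.0885, 0.2448]].

Step 4 — quadratic form (x̄ - mu_0)^T · S^{-1} · (x̄ - mu_0):
  S^{-1} · (x̄ - mu_0) = (0.5885, 0.2552),
  (x̄ - mu_0)^T · [...] = (3.2)·(0.5885) + (2.2)·(0.2552) = 2.4448.

Step 5 — scale by n: T² = 5 · 2.4448 = 12.224.

T² ≈ 12.224


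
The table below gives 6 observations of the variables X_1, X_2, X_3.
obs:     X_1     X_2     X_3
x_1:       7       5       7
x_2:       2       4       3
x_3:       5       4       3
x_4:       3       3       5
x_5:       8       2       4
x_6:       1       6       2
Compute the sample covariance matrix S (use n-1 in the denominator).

Step 1 — column means:
  mean(X_1) = (7 + 2 + 5 + 3 + 8 + 1) / 6 = 26/6 = 4.3333
  mean(X_2) = (5 + 4 + 4 + 3 + 2 + 6) / 6 = 24/6 = 4
  mean(X_3) = (7 + 3 + 3 + 5 + 4 + 2) / 6 = 24/6 = 4

Step 2 — sample covariance S[i,j] = (1/(n-1)) · Σ_k (x_{k,i} - mean_i) · (x_{k,j} - mean_j), with n-1 = 5.
  S[X_1,X_1] = ((2.6667)·(2.6667) + (-2.3333)·(-2.3333) + (0.6667)·(0.6667) + (-1.3333)·(-1.3333) + (3.6667)·(3.6667) + (-3.3333)·(-3.3333)) / 5 = 39.3333/5 = 7.8667
  S[X_1,X_2] = ((2.6667)·(1) + (-2.3333)·(0) + (0.6667)·(0) + (-1.3333)·(-1) + (3.6667)·(-2) + (-3.3333)·(2)) / 5 = -10/5 = -2
  S[X_1,X_3] = ((2.6667)·(3) + (-2.3333)·(-1) + (0.6667)·(-1) + (-1.3333)·(1) + (3.6667)·(0) + (-3.3333)·(-2)) / 5 = 15/5 = 3
  S[X_2,X_2] = ((1)·(1) + (0)·(0) + (0)·(0) + (-1)·(-1) + (-2)·(-2) + (2)·(2)) / 5 = 10/5 = 2
  S[X_2,X_3] = ((1)·(3) + (0)·(-1) + (0)·(-1) + (-1)·(1) + (-2)·(0) + (2)·(-2)) / 5 = -2/5 = -0.4
  S[X_3,X_3] = ((3)·(3) + (-1)·(-1) + (-1)·(-1) + (1)·(1) + (0)·(0) + (-2)·(-2)) / 5 = 16/5 = 3.2

S is symmetric (S[j,i] = S[i,j]). Assembling:

S = [[7.8667, -2, 3],
 [-2, 2, -0.4],
 [3, -0.4, 3.2]]


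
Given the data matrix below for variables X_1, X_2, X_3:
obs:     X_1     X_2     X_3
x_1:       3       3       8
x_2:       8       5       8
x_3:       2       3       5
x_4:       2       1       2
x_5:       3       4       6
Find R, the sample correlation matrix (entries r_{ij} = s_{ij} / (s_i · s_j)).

Step 1 — column means:
  mean(X_1) = (3 + 8 + 2 + 2 + 3) / 5 = 18/5 = 3.6
  mean(X_2) = (3 + 5 + 3 + 1 + 4) / 5 = 16/5 = 3.2
  mean(X_3) = (8 + 8 + 5 + 2 + 6) / 5 = 29/5 = 5.8

Step 2 — sample variances and covariances s[i,j] = (1/(n-1)) · Σ_k (x_{k,i} - mean_i) · (x_{k,j} - mean_j), with n-1 = 4:
  s[X_1,X_1] = ((-0.6)·(-0.6) + (4.4)·(4.4) + (-1.6)·(-1.6) + (-1.6)·(-1.6) + (-0.6)·(-0.6)) / 4 = 25.2/4 = 6.3
  s[X_1,X_2] = ((-0.6)·(-0.2) + (4.4)·(1.8) + (-1.6)·(-0.2) + (-1.6)·(-2.2) + (-0.6)·(0.8)) / 4 = 11.4/4 = 2.85
  s[X_1,X_3] = ((-0.6)·(2.2) + (4.4)·(2.2) + (-1.6)·(-0.8) + (-1.6)·(-3.8) + (-0.6)·(0.2)) / 4 = 15.6/4 = 3.9
  s[X_2,X_2] = ((-0.2)·(-0.2) + (1.8)·(1.8) + (-0.2)·(-0.2) + (-2.2)·(-2.2) + (0.8)·(0.8)) / 4 = 8.8/4 = 2.2
  s[X_2,X_3] = ((-0.2)·(2.2) + (1.8)·(2.2) + (-0.2)·(-0.8) + (-2.2)·(-3.8) + (0.8)·(0.2)) / 4 = 12.2/4 = 3.05
  s[X_3,X_3] = ((2.2)·(2.2) + (2.2)·(2.2) + (-0.8)·(-0.8) + (-3.8)·(-3.8) + (0.2)·(0.2)) / 4 = 24.8/4 = 6.2
  Sample standard deviations s_i = √(s[i,i]):
  s(X_1) = √(6.3) = 2.51
  s(X_2) = √(2.2) = 1.4832
  s(X_3) = √(6.2) = 2.49

Step 3 — r_{ij} = s_{ij} / (s_i · s_j):
  r[X_1,X_1] = 1 (diagonal).
  r[X_1,X_2] = 2.85 / (2.51 · 1.4832) = 2.85 / 3.7229 = 0.7655
  r[X_1,X_3] = 3.9 / (2.51 · 2.49) = 3.9 / 6.2498 = 0.624
  r[X_2,X_2] = 1 (diagonal).
  r[X_2,X_3] = 3.05 / (1.4832 · 2.49) = 3.05 / 3.6932 = 0.8258
  r[X_3,X_3] = 1 (diagonal).

R is symmetric with unit diagonal. Assembling:

R = [[1, 0.7655, 0.624],
 [0.7655, 1, 0.8258],
 [0.624, 0.8258, 1]]


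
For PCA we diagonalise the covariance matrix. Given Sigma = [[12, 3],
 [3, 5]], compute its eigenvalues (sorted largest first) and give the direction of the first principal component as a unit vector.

Step 1 — characteristic polynomial of 2×2 Sigma:
  det(Sigma - λI) = λ² - trace · λ + det = 0.
  trace = 12 + 5 = 17, det = 12·5 - (3)² = 51.
Step 2 — discriminant:
  Δ = trace² - 4·det = 289 - 204 = 85.
Step 3 — eigenvalues:
  λ = (trace ± √Δ)/2 = (17 ± 9.2195)/2,
  λ_1 = 13.1098,  λ_2 = 3.8902.

Step 4 — unit eigenvector for λ_1: solve (Sigma - λ_1 I)v = 0. First row:
  (12 - 13.1098)·v_x + (3)·v_y = 0, i.e. (-1.1098)·v_x + (3)·v_y = 0,
  so v ∝ (b, λ_1 - a) = (3, 1.1098) = u.
  ||u|| = √((3)² + (1.1098)²) = √(10.2316) ≈ 3.1987,
  v_1 = u/||u|| ≈ (0.9379, 0.3469) (||v_1|| = 1).

λ_1 = 13.1098,  λ_2 = 3.8902;  v_1 ≈ (0.9379, 0.3469)


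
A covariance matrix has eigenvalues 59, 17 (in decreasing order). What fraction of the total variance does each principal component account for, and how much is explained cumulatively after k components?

Step 1 — total variance = trace(Sigma) = Σ λ_i = 59 + 17 = 76.

Step 2 — fraction explained by component i = λ_i / Σ λ:
  PC1: 59/76 = 0.7763
  PC2: 17/76 = 0.2237

Step 3 — cumulative fraction after k components = (λ_1 + ... + λ_k) / Σ λ:
  k = 1: 59/76 = 0.7763
  k = 2: (59 + 17)/76 = 76/76 = 1

Summary (fraction, with percent):

explained: PC1 0.7763 (77.63%), PC2 0.2237 (22.37%);  cumulative: 0.7763, 1


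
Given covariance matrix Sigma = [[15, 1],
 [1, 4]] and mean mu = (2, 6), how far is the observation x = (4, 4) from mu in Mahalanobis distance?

Step 1 — centre the observation: (x - mu) = (2, -2).

Step 2 — invert Sigma. det(Sigma) = 15·4 - (1)² = 59.
  Sigma^{-1} = (1/det) · [[d, -b], [-b, a]] = [[0.0678, -0.0169],
 [-0.0169, 0.2542]].

Step 3 — form the quadratic (x - mu)^T · Sigma^{-1} · (x - mu):
  Sigma^{-1} · (x - mu) = (0.1695, -0.5424).
  (x - mu)^T · [Sigma^{-1} · (x - mu)] = (2)·(0.1695) + (-2)·(-0.5424) = 1.4237.

Step 4 — take square root: d = √(1.4237) ≈ 1.1932.

d(x, mu) = √(1.4237) ≈ 1.1932


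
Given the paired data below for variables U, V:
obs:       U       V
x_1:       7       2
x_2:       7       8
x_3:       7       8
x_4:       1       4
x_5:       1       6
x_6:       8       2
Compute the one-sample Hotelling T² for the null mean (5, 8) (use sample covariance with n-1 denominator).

Step 1 — sample mean vector:
  mean(U) = (7 + 7 + 7 + 1 + 1 + 8) / 6 = 31/6 = 5.1667
  mean(V) = (2 + 8 + 8 + 4 + 6 + 2) / 6 = 30/6 = 5
  x̄ = (5.1667, 5),  deviation x̄ - mu_0 = (5.1667, 5) - (5, 8) = (0.1667, -3).

Step 2 — sample covariance matrix, S[i,j] = (1/(n-1)) · Σ_k (x_{k,i} - mean_i) · (x_{k,j} - mean_j), divisor n-1 = 5:
  S[U,U] = ((1.8333)·(1.8333) + (1.8333)·(1.8333) + (1.8333)·(1.8333) + (-4.1667)·(-4.1667) + (-4.1667)·(-4.1667) + (2.8333)·(2.8333)) / 5 = 52.8333/5 = 10.5667
  S[U,V] = ((1.8333)·(-3) + (1.8333)·(3) + (1.8333)·(3) + (-4.1667)·(-1) + (-4.1667)·(1) + (2.8333)·(-3)) / 5 = -3/5 = -0.6
  S[V,V] = ((-3)·(-3) + (3)·(3) + (3)·(3) + (-1)·(-1) + (1)·(1) + (-3)·(-3)) / 5 = 38/5 = 7.6
  S = [[10.5667, -0.6],
 [-0.6, 7.6]].

Step 3 — invert S. det(S) = 10.5667·7.6 - (-0.6)² = 79.9467.
  S^{-1} = (1/det) · [[d, -b], [-b, a]] = [[0.0951, 0.0075],
 [0.0075, 0.1322]].

Step 4 — quadratic form (x̄ - mu_0)^T · S^{-1} · (x̄ - mu_0):
  S^{-1} · (x̄ - mu_0) = (-0.0067, -0.3953),
  (x̄ - mu_0)^T · [...] = (0.1667)·(-0.0067) + (-3)·(-0.3953) = 1.1847.

Step 5 — scale by n: T² = 6 · 1.1847 = 7.1081.

T² ≈ 7.1081
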